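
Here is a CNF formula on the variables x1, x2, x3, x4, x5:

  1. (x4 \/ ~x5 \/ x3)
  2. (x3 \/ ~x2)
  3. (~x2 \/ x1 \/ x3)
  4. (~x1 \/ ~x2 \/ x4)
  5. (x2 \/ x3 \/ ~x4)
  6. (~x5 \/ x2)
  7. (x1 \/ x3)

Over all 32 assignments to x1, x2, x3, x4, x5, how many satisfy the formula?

Case analysis on x2 and x3:
  x2=1, x3=1: x5 free; 3 ways for (x1,x4) × 2^1 = 6.
  x2=1, x3=0: a clause becomes empty — 0.
  x2=0, x3=1: remaining (x1,x4,x5) ∈ {(0,0,0); (0,1,0); (1,0,0); (1,1,0)} — 4.
  x2=0, x3=0: remaining (x1,x4,x5) ∈ {(1,0,0)} — 1.
Total: 6 + 0 + 4 + 1 = 11.

11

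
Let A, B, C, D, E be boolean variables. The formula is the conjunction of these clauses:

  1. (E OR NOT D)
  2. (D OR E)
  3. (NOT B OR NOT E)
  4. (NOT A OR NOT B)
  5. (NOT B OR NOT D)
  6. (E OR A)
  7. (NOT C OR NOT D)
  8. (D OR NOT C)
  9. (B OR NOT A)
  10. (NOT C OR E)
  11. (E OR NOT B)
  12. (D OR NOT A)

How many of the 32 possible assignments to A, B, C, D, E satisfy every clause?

2

The models are:
  A=0 B=0 C=0 D=0 E=1
  A=0 B=0 C=0 D=1 E=1
Count: 2.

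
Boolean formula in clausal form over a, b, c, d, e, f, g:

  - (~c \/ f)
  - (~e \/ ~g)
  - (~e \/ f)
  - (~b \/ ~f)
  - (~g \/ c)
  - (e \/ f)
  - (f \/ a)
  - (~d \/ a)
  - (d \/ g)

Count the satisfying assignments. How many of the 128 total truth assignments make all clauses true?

7

Split on f, then e.
  f=T, e=T: remaining (a,b,c,d,g) ∈ {(T,F,F,T,F); (T,F,T,T,F)} — 2.
  f=T, e=F: 5 of the 32 assignments to (a,b,c,d,g) work.
  f=F, e=T: a clause becomes empty — 0.
  f=F, e=F: a clause becomes empty — 0.
Total: 2 + 5 + 0 + 0 = 7.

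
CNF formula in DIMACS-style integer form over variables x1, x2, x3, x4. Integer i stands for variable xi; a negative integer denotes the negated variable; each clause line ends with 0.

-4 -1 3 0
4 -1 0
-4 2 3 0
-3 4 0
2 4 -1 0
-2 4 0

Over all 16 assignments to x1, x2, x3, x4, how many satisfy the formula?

6

The models are:
  x1=0 x2=0 x3=0 x4=0
  x1=0 x2=0 x3=1 x4=1
  x1=0 x2=1 x3=0 x4=1
  x1=0 x2=1 x3=1 x4=1
  x1=1 x2=0 x3=1 x4=1
  x1=1 x2=1 x3=1 x4=1
Count: 6.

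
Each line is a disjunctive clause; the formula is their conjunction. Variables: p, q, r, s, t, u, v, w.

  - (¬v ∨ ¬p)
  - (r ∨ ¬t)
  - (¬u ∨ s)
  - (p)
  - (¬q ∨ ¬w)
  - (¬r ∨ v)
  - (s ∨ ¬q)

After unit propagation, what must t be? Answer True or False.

False

(p) is a unit clause: p = True.
(¬p ∨ ¬v) with p = True leaves only ¬v, so v = False.
From (¬r ∨ v) and v = False: r = False.
(¬t ∨ r) with r = False leaves only ¬t, so t = False.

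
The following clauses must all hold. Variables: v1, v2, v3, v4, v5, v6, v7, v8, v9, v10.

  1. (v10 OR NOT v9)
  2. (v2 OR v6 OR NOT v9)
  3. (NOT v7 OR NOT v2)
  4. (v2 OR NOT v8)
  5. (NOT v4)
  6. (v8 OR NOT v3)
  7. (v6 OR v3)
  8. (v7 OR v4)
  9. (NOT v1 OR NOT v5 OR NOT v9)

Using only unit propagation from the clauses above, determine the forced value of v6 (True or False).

Unit clause (NOT v4) sets v4 = False.
In (v7 OR v4), v4 is now false; v7 must hold, so v7 = True.
In (NOT v2 OR NOT v7), NOT v7 is now false; NOT v2 must hold, so v2 = False.
(v2 OR NOT v8) with v2 = False leaves only NOT v8, so v8 = False.
(NOT v3 OR v8) with v8 = False leaves only NOT v3, so v3 = False.
From (v6 OR v3) and v3 = False: v6 = True.

True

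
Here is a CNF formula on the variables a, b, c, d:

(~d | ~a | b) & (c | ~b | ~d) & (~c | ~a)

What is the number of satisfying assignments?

9

Split on a, then b.
  a=1, b=1: remaining (c,d) ∈ {(0,0)} — 1.
  a=1, b=0: remaining (c,d) ∈ {(0,0)} — 1.
  a=0, b=1: remaining (c,d) ∈ {(0,0); (1,0); (1,1)} — 3.
  a=0, b=0: remaining (c,d) ∈ {(0,0); (0,1); (1,0); (1,1)} — 4.
Total: 1 + 1 + 3 + 4 = 9.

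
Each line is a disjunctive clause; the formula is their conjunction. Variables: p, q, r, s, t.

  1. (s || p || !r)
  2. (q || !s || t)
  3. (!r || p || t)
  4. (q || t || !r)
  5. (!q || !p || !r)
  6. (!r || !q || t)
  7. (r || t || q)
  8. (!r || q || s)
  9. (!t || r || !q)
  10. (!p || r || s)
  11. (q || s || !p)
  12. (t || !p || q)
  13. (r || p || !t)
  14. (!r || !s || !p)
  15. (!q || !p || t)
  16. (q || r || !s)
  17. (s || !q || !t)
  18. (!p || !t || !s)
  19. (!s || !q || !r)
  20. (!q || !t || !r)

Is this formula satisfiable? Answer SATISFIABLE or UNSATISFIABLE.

SATISFIABLE

Set p = False and propagate.
Set q = True and propagate.
Try r = False.
  then t is forced to False.
s is now unconstrained; take s = False.
So p=0, q=1, r=0, s=0, t=0 is a satisfying assignment.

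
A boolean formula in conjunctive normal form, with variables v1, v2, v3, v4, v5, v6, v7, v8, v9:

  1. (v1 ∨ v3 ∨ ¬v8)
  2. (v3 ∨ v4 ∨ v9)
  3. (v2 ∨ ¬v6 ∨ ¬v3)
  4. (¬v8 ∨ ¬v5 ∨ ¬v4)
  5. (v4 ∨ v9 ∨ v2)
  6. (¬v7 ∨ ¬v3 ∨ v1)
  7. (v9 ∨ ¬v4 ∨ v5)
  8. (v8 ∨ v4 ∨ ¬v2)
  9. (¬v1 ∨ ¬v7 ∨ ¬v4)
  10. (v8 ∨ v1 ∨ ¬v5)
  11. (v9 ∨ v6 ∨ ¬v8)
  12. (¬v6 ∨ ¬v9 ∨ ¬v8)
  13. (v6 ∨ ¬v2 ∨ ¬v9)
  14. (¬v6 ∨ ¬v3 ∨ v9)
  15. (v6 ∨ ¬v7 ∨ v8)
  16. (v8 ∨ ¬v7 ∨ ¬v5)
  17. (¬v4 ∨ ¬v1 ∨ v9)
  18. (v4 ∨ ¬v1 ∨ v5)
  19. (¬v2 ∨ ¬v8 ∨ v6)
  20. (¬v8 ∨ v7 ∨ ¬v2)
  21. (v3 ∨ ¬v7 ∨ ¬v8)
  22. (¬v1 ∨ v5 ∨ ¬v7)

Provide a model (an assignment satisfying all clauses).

v1=T, v2=F, v3=T, v4=F, v5=T, v6=F, v7=F, v8=F, v9=T

Check each clause:
  1. (v3 ∨ ¬v8 ∨ v1) — ¬v8 is true.
  2. (v4 ∨ v3 ∨ v9) — v9 is true.
  3. (v2 ∨ ¬v3 ∨ ¬v6) — ¬v6 is true.
  4. (¬v8 ∨ ¬v5 ∨ ¬v4) — ¬v8 is true.
  5. (v2 ∨ v9 ∨ v4) — v9 is true.
  6. (¬v7 ∨ ¬v3 ∨ v1) — v1 is true.
  7. (v5 ∨ v9 ∨ ¬v4) — v9 is true.
  8. (v8 ∨ ¬v2 ∨ v4) — ¬v2 is true.
  9. (¬v7 ∨ ¬v4 ∨ ¬v1) — ¬v7 is true.
  10. (¬v5 ∨ v1 ∨ v8) — v1 is true.
  11. (v9 ∨ ¬v8 ∨ v6) — ¬v8 is true.
  12. (¬v6 ∨ ¬v9 ∨ ¬v8) — ¬v8 is true.
  13. (v6 ∨ ¬v9 ∨ ¬v2) — ¬v2 is true.
  14. (¬v3 ∨ ¬v6 ∨ v9) — v9 is true.
  15. (¬v7 ∨ v8 ∨ v6) — ¬v7 is true.
  16. (¬v7 ∨ ¬v5 ∨ v8) — ¬v7 is true.
  17. (¬v1 ∨ v9 ∨ ¬v4) — v9 is true.
  18. (v5 ∨ v4 ∨ ¬v1) — v5 is true.
  19. (v6 ∨ ¬v8 ∨ ¬v2) — ¬v8 is true.
  20. (¬v2 ∨ ¬v8 ∨ v7) — ¬v8 is true.
  21. (¬v8 ∨ v3 ∨ ¬v7) — ¬v8 is true.
  22. (¬v7 ∨ v5 ∨ ¬v1) — ¬v7 is true.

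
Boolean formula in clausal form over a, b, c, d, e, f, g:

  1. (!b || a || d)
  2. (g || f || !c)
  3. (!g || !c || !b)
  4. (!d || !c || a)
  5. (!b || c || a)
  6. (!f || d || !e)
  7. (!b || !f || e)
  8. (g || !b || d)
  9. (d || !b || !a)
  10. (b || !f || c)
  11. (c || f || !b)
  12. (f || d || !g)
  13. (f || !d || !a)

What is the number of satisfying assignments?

19

Case analysis on b and d:
  b=1, d=1: remaining (a,c,e,f,g) ∈ {(1,0,1,1,0); (1,0,1,1,1); (1,1,1,1,0)} — 3.
  b=1, d=0: a clause becomes empty — 0.
  b=0, d=1: e, g free; 2 ways for (a,c,f) × 2^2 = 8.
  b=0, d=0: a free; 4 ways for (c,e,f,g) × 2^1 = 8.
Total: 3 + 0 + 8 + 8 = 19.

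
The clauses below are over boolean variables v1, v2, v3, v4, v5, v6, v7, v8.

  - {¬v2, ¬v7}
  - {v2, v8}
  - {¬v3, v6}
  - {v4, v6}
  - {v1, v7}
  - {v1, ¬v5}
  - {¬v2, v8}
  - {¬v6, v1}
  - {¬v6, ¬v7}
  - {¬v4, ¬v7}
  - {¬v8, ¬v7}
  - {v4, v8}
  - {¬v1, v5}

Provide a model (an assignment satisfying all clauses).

v3 occurs only negated in the remaining clauses — set v3 = False.
Try v1 = True.
  then v5 is forced to True.
For the remaining variables, v2 = False, v4 = False, v6 = True, v7 = False, v8 = True works.

v1 = True, v2 = False, v3 = False, v4 = False, v5 = True, v6 = True, v7 = False, v8 = True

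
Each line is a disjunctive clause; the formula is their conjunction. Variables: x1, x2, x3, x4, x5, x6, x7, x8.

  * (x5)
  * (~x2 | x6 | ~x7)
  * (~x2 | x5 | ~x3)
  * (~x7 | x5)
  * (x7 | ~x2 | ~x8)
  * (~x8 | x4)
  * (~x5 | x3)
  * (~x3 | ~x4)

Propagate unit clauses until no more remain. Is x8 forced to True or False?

False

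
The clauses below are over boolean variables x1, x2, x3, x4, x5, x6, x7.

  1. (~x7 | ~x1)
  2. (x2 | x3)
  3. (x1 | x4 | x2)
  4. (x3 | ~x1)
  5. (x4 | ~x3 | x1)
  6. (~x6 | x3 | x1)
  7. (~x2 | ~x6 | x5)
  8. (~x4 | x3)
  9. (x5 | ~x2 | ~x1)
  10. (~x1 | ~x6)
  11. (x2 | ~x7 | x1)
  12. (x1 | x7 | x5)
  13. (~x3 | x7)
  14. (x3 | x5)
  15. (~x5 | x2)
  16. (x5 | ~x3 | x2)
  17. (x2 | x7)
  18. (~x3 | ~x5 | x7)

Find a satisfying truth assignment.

x6 occurs only negated in the remaining clauses — set x6 = False.
Branch on x1: take x1 = False.
Set x2 = True and propagate.
For the remaining variables, x3 = True, x4 = True, x5 = True, x7 = True works.
Check each clause:
  1. (~x7 | ~x1) — ~x1 is true.
  2. (x3 | x2) — x2 is true.
  3. (x4 | x2 | x1) — x2 is true.
  4. (x3 | ~x1) — x3 is true.
  5. (x4 | ~x3 | x1) — x4 is true.
  6. (x1 | x3 | ~x6) — ~x6 is true.
  7. (x5 | ~x2 | ~x6) — ~x6 is true.
  8. (x3 | ~x4) — x3 is true.
  9. (~x1 | ~x2 | x5) — x5 is true.
  10. (~x6 | ~x1) — ~x6 is true.
  11. (~x7 | x2 | x1) — x2 is true.
  12. (x1 | x5 | x7) — x5 is true.
  13. (x7 | ~x3) — x7 is true.
  14. (x3 | x5) — x3 is true.
  15. (~x5 | x2) — x2 is true.
  16. (~x3 | x2 | x5) — x2 is true.
  17. (x7 | x2) — x2 is true.
  18. (~x3 | ~x5 | x7) — x7 is true.

x1=False  x2=True  x3=True  x4=True  x5=True  x6=False  x7=True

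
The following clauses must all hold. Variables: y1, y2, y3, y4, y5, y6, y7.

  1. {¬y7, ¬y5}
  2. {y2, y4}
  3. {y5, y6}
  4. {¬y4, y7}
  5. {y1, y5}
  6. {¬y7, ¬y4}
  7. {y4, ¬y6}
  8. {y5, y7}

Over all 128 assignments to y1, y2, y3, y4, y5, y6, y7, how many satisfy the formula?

4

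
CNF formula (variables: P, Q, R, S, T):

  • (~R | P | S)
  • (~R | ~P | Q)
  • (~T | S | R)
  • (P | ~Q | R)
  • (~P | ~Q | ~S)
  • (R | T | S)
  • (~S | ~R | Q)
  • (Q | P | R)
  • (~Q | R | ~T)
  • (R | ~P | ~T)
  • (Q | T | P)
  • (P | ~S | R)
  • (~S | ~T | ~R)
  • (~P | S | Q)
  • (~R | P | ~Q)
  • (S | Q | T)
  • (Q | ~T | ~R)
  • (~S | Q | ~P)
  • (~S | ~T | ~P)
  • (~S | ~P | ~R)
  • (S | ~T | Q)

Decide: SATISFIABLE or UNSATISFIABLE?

SATISFIABLE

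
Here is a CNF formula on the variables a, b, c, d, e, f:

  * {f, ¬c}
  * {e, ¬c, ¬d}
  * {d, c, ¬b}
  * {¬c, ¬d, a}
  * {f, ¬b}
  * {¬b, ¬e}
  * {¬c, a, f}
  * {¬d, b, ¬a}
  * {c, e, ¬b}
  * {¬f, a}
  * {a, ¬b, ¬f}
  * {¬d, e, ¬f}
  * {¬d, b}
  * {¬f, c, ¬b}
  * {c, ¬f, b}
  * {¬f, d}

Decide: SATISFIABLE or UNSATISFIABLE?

SATISFIABLE

Set a = False and propagate.
  then f is forced to False.
  then c is forced to False.
  then b is forced to False.
  then d is forced to False.
e is now unconstrained; take e = True.
Every clause has at least one true literal under this assignment.
So a=F, b=F, c=F, d=F, e=T, f=F is a satisfying assignment.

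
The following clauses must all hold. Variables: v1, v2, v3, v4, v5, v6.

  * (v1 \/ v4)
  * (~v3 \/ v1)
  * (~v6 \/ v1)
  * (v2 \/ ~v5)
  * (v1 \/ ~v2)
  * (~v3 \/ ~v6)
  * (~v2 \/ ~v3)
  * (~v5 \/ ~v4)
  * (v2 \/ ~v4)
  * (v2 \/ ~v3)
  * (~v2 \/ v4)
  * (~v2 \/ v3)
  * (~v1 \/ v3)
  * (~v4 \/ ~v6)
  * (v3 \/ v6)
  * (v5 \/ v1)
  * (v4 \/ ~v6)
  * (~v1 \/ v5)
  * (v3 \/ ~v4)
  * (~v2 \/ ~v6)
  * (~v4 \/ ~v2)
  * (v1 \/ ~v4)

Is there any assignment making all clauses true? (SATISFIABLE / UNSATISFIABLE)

UNSATISFIABLE

v2 = True:
  propagation gives v1=True, v3=False; an empty clause results — contradiction.
v2 = False:
  propagation gives v5=False, v4=False, v1=True; an empty clause results — contradiction.
Every branch closes, so no satisfying assignment exists.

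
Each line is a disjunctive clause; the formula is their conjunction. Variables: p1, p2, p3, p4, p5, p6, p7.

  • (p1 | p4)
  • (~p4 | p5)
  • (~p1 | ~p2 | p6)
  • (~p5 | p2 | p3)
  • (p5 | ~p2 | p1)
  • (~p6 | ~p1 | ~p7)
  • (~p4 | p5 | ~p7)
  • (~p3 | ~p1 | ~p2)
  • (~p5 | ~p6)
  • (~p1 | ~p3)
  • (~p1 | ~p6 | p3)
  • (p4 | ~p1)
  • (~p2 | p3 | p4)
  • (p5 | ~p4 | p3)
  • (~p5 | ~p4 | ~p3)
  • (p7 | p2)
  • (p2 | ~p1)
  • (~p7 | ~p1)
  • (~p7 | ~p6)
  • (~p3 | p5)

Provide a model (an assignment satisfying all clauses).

p1=F  p2=T  p3=F  p4=T  p5=T  p6=F  p7=T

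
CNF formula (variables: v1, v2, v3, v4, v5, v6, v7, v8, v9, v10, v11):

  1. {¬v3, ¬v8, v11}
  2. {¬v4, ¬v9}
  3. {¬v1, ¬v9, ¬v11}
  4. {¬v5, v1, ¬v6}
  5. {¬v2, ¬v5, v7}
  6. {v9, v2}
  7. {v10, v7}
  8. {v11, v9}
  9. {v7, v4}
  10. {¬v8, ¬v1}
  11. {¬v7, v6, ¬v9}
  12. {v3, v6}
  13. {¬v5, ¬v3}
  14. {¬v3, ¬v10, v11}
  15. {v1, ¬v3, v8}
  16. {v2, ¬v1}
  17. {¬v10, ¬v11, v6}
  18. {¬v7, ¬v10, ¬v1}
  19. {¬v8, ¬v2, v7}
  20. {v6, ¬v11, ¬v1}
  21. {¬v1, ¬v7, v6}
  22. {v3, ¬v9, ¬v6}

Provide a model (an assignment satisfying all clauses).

v1=False, v2=True, v3=True, v4=False, v5=False, v6=True, v7=True, v8=True, v9=False, v10=False, v11=True

Check each clause:
  1. {v11, ¬v8, ¬v3} — v11 is true.
  2. {¬v9, ¬v4} — ¬v4 is true.
  3. {¬v9, ¬v11, ¬v1} — ¬v1 is true.
  4. {¬v6, v1, ¬v5} — ¬v5 is true.
  5. {¬v5, ¬v2, v7} — ¬v5 is true.
  6. {v9, v2} — v2 is true.
  7. {v7, v10} — v7 is true.
  8. {v9, v11} — v11 is true.
  9. {v7, v4} — v7 is true.
  10. {¬v8, ¬v1} — ¬v1 is true.
  11. {¬v7, v6, ¬v9} — v6 is true.
  12. {v3, v6} — v3 is true.
  13. {¬v3, ¬v5} — ¬v5 is true.
  14. {¬v3, ¬v10, v11} — v11 is true.
  15. {v8, v1, ¬v3} — v8 is true.
  16. {¬v1, v2} — v2 is true.
  17. {v6, ¬v11, ¬v10} — v6 is true.
  18. {¬v10, ¬v7, ¬v1} — ¬v1 is true.
  19. {¬v2, v7, ¬v8} — v7 is true.
  20. {¬v1, v6, ¬v11} — ¬v1 is true.
  21. {¬v7, v6, ¬v1} — v6 is true.
  22. {v3, ¬v6, ¬v9} — v3 is true.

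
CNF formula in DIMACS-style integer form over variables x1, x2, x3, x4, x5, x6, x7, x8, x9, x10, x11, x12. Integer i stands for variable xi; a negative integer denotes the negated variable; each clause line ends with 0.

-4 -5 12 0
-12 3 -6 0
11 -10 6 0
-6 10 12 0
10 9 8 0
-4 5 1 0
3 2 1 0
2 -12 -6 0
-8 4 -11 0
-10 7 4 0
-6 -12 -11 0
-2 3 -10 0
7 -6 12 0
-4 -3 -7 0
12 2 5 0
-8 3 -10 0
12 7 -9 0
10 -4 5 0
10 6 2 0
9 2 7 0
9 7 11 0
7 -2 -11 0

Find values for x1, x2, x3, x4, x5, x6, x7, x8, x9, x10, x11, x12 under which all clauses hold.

Branch on x1: take x1 = False.
Set x2 = True and propagate.
For the remaining variables, x3 = False, x4 = True, x5 = True, x6 = False, x7 = True, x8 = True, x9 = True, x10 = False, x11 = True, x12 = True works.
Every clause has at least one true literal under this assignment.

x1=0, x2=1, x3=0, x4=1, x5=1, x6=0, x7=1, x8=1, x9=1, x10=0, x11=1, x12=1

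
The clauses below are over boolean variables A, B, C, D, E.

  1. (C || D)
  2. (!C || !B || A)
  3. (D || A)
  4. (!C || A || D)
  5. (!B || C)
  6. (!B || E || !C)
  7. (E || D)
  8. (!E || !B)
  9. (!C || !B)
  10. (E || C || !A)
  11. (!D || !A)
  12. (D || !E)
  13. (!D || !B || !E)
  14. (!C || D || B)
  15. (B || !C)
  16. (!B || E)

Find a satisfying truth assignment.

A=F, B=F, C=F, D=T, E=F

Try A = False.
  then D is forced to True.
Try B = False.
  then C is forced to False.
E is now unconstrained; take E = False.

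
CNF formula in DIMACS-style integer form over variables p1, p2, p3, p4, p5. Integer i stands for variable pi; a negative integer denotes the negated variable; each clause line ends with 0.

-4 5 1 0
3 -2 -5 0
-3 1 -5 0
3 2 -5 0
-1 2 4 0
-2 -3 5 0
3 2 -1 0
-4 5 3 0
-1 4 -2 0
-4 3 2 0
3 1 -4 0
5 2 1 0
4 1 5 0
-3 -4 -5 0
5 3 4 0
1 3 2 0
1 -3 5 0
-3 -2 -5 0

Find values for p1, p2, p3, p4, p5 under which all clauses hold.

Branch on p1: take p1 = True.
Branch on p2: take p2 = False.
  then p4 is forced to True.
  then p3 is forced to True.
  then p5 is forced to False.

p1 = T, p2 = F, p3 = T, p4 = T, p5 = F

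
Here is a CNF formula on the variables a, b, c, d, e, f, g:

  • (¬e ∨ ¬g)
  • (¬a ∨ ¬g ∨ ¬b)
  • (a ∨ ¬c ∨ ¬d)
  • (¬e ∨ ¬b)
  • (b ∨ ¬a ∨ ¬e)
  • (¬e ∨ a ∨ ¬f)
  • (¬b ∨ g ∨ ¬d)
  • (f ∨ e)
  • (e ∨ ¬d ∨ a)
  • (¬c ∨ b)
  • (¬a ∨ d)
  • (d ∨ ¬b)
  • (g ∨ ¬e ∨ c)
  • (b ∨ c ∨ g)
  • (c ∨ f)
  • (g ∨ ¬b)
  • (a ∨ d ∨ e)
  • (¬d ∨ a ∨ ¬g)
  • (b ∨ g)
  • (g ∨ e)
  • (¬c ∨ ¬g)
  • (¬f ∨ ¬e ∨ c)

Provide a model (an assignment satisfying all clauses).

Branch on a: take a = True.
  then d is forced to True.
For the remaining variables, b = False, c = False, e = False, f = True, g = True works.
Check each clause:
  1. (¬e ∨ ¬g) — ¬e is true.
  2. (¬b ∨ ¬a ∨ ¬g) — ¬b is true.
  3. (¬d ∨ a ∨ ¬c) — a is true.
  4. (¬b ∨ ¬e) — ¬e is true.
  5. (¬e ∨ b ∨ ¬a) — ¬e is true.
  6. (¬e ∨ a ∨ ¬f) — a is true.
  7. (g ∨ ¬b ∨ ¬d) — ¬b is true.
  8. (f ∨ e) — f is true.
  9. (¬d ∨ e ∨ a) — a is true.
  10. (b ∨ ¬c) — ¬c is true.
  11. (¬a ∨ d) — d is true.
  12. (¬b ∨ d) — d is true.
  13. (¬e ∨ c ∨ g) — ¬e is true.
  14. (g ∨ c ∨ b) — g is true.
  15. (f ∨ c) — f is true.
  16. (¬b ∨ g) — ¬b is true.
  17. (d ∨ a ∨ e) — a is true.
  18. (a ∨ ¬g ∨ ¬d) — a is true.
  19. (b ∨ g) — g is true.
  20. (g ∨ e) — g is true.
  21. (¬c ∨ ¬g) — ¬c is true.
  22. (¬f ∨ c ∨ ¬e) — ¬e is true.

a=1, b=0, c=0, d=1, e=0, f=1, g=1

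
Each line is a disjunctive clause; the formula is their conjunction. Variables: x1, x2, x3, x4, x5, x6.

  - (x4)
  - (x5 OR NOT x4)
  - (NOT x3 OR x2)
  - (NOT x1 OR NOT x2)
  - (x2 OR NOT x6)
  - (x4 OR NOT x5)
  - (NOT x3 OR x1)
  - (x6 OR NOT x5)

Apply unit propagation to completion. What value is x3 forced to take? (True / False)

False

(x4) is a unit clause: x4 = True.
(NOT x4 OR x5) with x4 = True leaves only x5, so x5 = True.
(x6 OR NOT x5): since x5 = True, the clause reduces to (x6). x6 = True.
(x2 OR NOT x6): since x6 = True, the clause reduces to (x2). x2 = True.
From (NOT x1 OR NOT x2) and x2 = True: x1 = False.
(x1 OR NOT x3) with x1 = False leaves only NOT x3, so x3 = False.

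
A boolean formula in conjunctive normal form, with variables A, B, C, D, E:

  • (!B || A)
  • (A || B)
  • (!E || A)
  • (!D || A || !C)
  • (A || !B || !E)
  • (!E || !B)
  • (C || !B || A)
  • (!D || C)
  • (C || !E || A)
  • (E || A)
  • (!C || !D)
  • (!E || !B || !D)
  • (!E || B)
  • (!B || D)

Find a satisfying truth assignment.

A=True, B=False, C=True, D=False, E=False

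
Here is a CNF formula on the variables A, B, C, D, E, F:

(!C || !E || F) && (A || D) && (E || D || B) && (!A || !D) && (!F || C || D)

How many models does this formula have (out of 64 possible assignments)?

Split on D, then A.
  D=1, A=1: a clause becomes empty — 0.
  D=1, A=0: B free; 7 ways for (C,E,F) × 2^1 = 14.
  D=0, A=1: 7 of the 16 assignments to (B,C,E,F) work.
  D=0, A=0: a clause becomes empty — 0.
Total: 0 + 14 + 7 + 0 = 21.

21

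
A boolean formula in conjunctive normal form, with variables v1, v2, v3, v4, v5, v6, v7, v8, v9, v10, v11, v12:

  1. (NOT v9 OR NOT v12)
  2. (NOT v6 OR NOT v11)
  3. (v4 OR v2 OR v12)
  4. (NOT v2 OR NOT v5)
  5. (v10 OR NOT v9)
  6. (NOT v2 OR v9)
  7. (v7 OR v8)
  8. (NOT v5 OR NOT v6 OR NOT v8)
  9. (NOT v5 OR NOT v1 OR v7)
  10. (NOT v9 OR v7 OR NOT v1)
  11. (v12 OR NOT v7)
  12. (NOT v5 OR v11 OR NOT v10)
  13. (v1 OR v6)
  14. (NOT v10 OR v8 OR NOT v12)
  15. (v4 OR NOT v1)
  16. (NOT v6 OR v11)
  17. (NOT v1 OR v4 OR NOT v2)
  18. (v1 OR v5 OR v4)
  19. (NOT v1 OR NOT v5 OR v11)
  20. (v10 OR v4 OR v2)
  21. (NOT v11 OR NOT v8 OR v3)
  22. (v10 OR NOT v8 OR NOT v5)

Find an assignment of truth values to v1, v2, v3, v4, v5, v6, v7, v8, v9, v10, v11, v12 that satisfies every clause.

v1=True, v2=False, v3=True, v4=True, v5=False, v6=False, v7=False, v8=True, v9=False, v10=True, v11=False, v12=False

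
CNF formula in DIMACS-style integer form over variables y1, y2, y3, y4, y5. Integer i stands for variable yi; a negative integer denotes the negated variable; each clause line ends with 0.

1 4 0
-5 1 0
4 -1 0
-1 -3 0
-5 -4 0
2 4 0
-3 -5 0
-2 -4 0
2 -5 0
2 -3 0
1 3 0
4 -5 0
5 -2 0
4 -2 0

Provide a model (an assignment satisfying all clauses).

y1 = T, y2 = F, y3 = F, y4 = T, y5 = F

Check each clause:
  1. (y1 \/ y4) — y1 is true.
  2. (~y5 \/ y1) — y1 is true.
  3. (~y1 \/ y4) — y4 is true.
  4. (~y3 \/ ~y1) — ~y3 is true.
  5. (~y4 \/ ~y5) — ~y5 is true.
  6. (y4 \/ y2) — y4 is true.
  7. (~y3 \/ ~y5) — ~y5 is true.
  8. (~y2 \/ ~y4) — ~y2 is true.
  9. (~y5 \/ y2) — ~y5 is true.
  10. (~y3 \/ y2) — ~y3 is true.
  11. (y1 \/ y3) — y1 is true.
  12. (~y5 \/ y4) — ~y5 is true.
  13. (~y2 \/ y5) — ~y2 is true.
  14. (~y2 \/ y4) — y4 is true.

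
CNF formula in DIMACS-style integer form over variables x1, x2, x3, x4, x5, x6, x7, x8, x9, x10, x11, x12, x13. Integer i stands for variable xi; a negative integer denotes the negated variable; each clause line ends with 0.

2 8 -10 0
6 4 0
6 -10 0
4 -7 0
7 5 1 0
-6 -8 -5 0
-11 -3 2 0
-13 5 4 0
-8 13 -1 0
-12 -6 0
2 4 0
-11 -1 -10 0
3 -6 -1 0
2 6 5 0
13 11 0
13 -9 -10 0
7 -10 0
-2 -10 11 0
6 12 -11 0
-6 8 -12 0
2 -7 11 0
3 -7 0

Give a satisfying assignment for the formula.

x1=0  x2=1  x3=1  x4=1  x5=0  x6=1  x7=1  x8=1  x9=0  x10=0  x11=0  x12=0  x13=1

x4 occurs only positively in the remaining clauses — set x4 = True.
Pure literal: x9 appears only negated; assign x9 = False.
Try x1 = False.
Branch on x2: take x2 = True.
Branch on x3: take x3 = True.
For the remaining variables, x5 = False, x6 = True, x7 = True, x8 = True, x10 = False, x11 = False, x12 = False, x13 = True works.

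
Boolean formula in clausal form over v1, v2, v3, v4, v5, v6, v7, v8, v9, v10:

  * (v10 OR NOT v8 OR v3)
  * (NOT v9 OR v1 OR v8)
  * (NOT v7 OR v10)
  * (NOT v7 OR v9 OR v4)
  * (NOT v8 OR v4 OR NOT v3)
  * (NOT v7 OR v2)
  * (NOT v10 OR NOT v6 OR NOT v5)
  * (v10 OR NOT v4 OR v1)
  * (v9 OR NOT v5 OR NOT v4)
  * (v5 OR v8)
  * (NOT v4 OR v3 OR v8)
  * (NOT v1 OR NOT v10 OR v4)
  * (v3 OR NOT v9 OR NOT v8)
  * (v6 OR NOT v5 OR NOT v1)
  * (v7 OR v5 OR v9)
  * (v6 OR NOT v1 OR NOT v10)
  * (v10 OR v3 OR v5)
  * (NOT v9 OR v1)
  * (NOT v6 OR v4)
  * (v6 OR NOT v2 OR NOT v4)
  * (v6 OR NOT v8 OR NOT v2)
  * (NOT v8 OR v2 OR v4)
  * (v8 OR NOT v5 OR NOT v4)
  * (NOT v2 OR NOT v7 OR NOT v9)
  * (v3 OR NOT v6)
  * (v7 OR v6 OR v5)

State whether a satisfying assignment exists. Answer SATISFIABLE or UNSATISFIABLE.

SATISFIABLE

Try v1 = False.
  then v9 is forced to False.
For the remaining variables, v2 = False, v3 = True, v4 = False, v5 = True, v6 = False, v7 = False, v8 = False, v10 = True works.
Every clause has at least one true literal under this assignment.
So v1 = 0, v2 = 0, v3 = 1, v4 = 0, v5 = 1, v6 = 0, v7 = 0, v8 = 0, v9 = 0, v10 = 1 is a satisfying assignment.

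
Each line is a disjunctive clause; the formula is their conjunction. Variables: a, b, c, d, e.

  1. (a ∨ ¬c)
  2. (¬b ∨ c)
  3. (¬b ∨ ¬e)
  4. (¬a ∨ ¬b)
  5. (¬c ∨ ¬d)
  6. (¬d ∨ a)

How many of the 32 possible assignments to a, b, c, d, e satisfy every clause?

8

Case analysis on a and b:
  a=1, b=1: a clause becomes empty — 0.
  a=1, b=0: e free; 3 ways for (c,d) × 2^1 = 6.
  a=0, b=1: a clause becomes empty — 0.
  a=0, b=0: remaining (c,d,e) ∈ {(0,0,0); (0,0,1)} — 2.
Total: 0 + 6 + 0 + 2 = 8.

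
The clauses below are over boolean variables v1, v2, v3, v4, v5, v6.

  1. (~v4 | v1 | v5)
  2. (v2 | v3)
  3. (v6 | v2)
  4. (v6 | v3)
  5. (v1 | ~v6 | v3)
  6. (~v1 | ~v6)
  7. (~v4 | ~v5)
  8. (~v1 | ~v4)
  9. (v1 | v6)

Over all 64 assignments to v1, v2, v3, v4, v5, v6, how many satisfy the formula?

Satisfying assignments:
  v1=F v2=F v3=T v4=F v5=F v6=T
  v1=F v2=F v3=T v4=F v5=T v6=T
  v1=F v2=T v3=T v4=F v5=F v6=T
  v1=F v2=T v3=T v4=F v5=T v6=T
  v1=T v2=T v3=T v4=F v5=F v6=F
  v1=T v2=T v3=T v4=F v5=T v6=F
Count: 6.

6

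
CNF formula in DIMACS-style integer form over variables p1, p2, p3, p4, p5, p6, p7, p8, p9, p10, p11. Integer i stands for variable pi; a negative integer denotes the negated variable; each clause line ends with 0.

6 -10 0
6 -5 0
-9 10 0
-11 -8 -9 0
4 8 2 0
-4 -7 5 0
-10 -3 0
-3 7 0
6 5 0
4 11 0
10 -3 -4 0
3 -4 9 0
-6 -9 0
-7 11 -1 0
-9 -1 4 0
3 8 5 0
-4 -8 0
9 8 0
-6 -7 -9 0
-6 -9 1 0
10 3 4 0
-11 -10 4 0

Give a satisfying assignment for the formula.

p1=False, p2=False, p3=True, p4=False, p5=True, p6=True, p7=True, p8=True, p9=False, p10=False, p11=True

Check each clause:
  1. (p6 || !p10) — !p10 is true.
  2. (p6 || !p5) — p6 is true.
  3. (p10 || !p9) — !p9 is true.
  4. (!p9 || !p11 || !p8) — !p9 is true.
  5. (p8 || p4 || p2) — p8 is true.
  6. (!p7 || !p4 || p5) — !p4 is true.
  7. (!p10 || !p3) — !p10 is true.
  8. (!p3 || p7) — p7 is true.
  9. (p6 || p5) — p5 is true.
  10. (p11 || p4) — p11 is true.
  11. (!p3 || p10 || !p4) — !p4 is true.
  12. (p3 || p9 || !p4) — p3 is true.
  13. (!p9 || !p6) — !p9 is true.
  14. (!p7 || !p1 || p11) — p11 is true.
  15. (p4 || !p9 || !p1) — !p1 is true.
  16. (p3 || p5 || p8) — p8 is true.
  17. (!p4 || !p8) — !p4 is true.
  18. (p8 || p9) — p8 is true.
  19. (!p6 || !p7 || !p9) — !p9 is true.
  20. (!p9 || !p6 || p1) — !p9 is true.
  21. (p3 || p4 || p10) — p3 is true.
  22. (p4 || !p10 || !p11) — !p10 is true.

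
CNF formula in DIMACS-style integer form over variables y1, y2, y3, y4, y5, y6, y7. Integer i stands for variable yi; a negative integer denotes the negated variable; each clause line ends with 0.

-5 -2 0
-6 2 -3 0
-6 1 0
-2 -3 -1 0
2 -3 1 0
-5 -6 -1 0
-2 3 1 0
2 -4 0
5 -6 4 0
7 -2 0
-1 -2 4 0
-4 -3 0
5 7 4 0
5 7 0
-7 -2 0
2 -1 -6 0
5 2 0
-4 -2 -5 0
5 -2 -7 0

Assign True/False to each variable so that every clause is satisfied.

y1=T  y2=F  y3=F  y4=F  y5=T  y6=F  y7=F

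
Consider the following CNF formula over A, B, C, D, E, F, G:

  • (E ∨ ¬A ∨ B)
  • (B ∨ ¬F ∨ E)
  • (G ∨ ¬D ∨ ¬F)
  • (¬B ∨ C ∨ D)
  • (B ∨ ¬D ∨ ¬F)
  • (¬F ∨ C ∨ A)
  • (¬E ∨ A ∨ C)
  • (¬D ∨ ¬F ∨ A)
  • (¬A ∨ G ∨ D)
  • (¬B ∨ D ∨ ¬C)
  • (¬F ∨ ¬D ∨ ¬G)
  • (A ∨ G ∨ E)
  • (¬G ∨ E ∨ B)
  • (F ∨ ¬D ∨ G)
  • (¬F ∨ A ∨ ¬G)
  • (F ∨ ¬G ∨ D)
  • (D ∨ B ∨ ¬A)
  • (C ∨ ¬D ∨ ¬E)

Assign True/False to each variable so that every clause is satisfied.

A=False, B=False, C=True, D=False, E=True, F=False, G=False

Check each clause:
  1. (B ∨ ¬A ∨ E) — E is true.
  2. (B ∨ E ∨ ¬F) — ¬F is true.
  3. (¬F ∨ G ∨ ¬D) — ¬F is true.
  4. (C ∨ ¬B ∨ D) — C is true.
  5. (¬F ∨ ¬D ∨ B) — ¬F is true.
  6. (¬F ∨ A ∨ C) — ¬F is true.
  7. (A ∨ ¬E ∨ C) — C is true.
  8. (¬D ∨ A ∨ ¬F) — ¬F is true.
  9. (D ∨ ¬A ∨ G) — ¬A is true.
  10. (¬C ∨ ¬B ∨ D) — ¬B is true.
  11. (¬G ∨ ¬F ∨ ¬D) — ¬G is true.
  12. (A ∨ G ∨ E) — E is true.
  13. (B ∨ E ∨ ¬G) — ¬G is true.
  14. (F ∨ G ∨ ¬D) — ¬D is true.
  15. (A ∨ ¬F ∨ ¬G) — ¬G is true.
  16. (¬G ∨ F ∨ D) — ¬G is true.
  17. (D ∨ ¬A ∨ B) — ¬A is true.
  18. (¬E ∨ ¬D ∨ C) — C is true.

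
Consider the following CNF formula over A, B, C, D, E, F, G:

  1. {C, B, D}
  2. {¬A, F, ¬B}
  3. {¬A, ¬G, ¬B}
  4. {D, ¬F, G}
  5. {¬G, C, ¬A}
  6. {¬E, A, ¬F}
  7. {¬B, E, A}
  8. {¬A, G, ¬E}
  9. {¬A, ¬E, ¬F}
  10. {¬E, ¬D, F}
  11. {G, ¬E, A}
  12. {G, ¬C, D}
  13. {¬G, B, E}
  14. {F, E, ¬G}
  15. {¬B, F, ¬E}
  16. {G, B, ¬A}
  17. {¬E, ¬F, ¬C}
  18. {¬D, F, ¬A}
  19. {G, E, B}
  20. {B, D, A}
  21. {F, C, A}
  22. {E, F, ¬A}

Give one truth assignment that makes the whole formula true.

A=1, B=1, C=0, D=1, E=0, F=1, G=0

Check each clause:
  1. {D, C, B} — B is true.
  2. {¬B, ¬A, F} — F is true.
  3. {¬A, ¬B, ¬G} — ¬G is true.
  4. {¬F, G, D} — D is true.
  5. {C, ¬G, ¬A} — ¬G is true.
  6. {A, ¬E, ¬F} — A is true.
  7. {E, ¬B, A} — A is true.
  8. {¬E, G, ¬A} — ¬E is true.
  9. {¬F, ¬A, ¬E} — ¬E is true.
  10. {¬D, ¬E, F} — ¬E is true.
  11. {G, A, ¬E} — A is true.
  12. {¬C, G, D} — D is true.
  13. {E, B, ¬G} — ¬G is true.
  14. {E, ¬G, F} — ¬G is true.
  15. {¬B, F, ¬E} — ¬E is true.
  16. {B, G, ¬A} — B is true.
  17. {¬C, ¬F, ¬E} — ¬E is true.
  18. {¬D, ¬A, F} — F is true.
  19. {G, E, B} — B is true.
  20. {D, B, A} — A is true.
  21. {F, A, C} — A is true.
  22. {F, ¬A, E} — F is true.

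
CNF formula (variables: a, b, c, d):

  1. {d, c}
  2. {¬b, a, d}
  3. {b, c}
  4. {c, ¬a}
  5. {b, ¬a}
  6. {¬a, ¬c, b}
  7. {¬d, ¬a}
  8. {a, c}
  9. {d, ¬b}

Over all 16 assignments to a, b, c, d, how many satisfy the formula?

The models are:
  a=0 b=0 c=1 d=0
  a=0 b=0 c=1 d=1
  a=0 b=1 c=1 d=1
Count: 3.

3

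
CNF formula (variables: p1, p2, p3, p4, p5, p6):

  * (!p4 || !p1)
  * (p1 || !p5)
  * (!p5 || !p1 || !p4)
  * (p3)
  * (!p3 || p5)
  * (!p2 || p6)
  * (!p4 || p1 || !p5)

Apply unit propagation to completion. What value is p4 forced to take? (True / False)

False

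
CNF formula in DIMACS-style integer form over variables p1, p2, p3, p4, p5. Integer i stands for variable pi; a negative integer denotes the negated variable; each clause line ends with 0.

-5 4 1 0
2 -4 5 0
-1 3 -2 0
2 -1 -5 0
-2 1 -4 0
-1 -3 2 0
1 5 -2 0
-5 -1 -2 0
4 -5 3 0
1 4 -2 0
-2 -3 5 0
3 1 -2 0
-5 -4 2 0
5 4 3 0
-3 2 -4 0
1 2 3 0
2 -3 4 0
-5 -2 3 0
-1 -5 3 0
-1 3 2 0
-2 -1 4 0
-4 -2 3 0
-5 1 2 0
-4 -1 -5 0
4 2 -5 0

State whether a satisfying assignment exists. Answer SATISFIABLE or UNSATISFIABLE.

UNSATISFIABLE

p2 = True:
  p1 = True:
    propagation gives p3=True, p5=False; an empty clause results — contradiction.
  p1 = False:
    propagation gives p4=False; an empty clause results — contradiction.
p2 = False:
  p5 = True:
    propagation gives p1=False; an empty clause results — contradiction.
  p5 = False:
    propagation gives p4=False, p3=True; an empty clause results — contradiction.
Every branch closes, so no satisfying assignment exists.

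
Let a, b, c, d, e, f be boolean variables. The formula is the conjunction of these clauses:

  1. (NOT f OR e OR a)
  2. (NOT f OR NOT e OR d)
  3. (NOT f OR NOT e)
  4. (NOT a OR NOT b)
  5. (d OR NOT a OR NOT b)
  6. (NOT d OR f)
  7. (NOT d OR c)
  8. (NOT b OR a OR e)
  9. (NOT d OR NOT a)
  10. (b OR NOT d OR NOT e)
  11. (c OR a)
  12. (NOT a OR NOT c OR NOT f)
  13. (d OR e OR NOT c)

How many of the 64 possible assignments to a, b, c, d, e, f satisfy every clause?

6

The models are:
  a=F b=F c=T d=F e=T f=F
  a=F b=T c=T d=F e=T f=F
  a=T b=F c=F d=F e=F f=F
  a=T b=F c=F d=F e=F f=T
  a=T b=F c=F d=F e=T f=F
  a=T b=F c=T d=F e=T f=F
Count: 6.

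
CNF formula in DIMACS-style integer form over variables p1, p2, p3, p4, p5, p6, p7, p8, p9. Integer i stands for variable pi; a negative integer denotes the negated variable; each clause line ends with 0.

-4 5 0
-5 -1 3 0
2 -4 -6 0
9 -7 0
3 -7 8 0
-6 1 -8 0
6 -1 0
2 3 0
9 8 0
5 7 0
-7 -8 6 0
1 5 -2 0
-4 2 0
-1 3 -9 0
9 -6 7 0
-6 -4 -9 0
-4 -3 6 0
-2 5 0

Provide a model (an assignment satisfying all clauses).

p1=F  p2=T  p3=F  p4=F  p5=T  p6=F  p7=F  p8=T  p9=F

p4 occurs only negated in the remaining clauses — set p4 = False.
Try p1 = False.
Set p2 = True and propagate.
  then p5 is forced to True.
The remaining clauses are satisfied by p3 = False, p6 = False, p7 = False, p8 = True, p9 = False.
Every clause has at least one true literal under this assignment.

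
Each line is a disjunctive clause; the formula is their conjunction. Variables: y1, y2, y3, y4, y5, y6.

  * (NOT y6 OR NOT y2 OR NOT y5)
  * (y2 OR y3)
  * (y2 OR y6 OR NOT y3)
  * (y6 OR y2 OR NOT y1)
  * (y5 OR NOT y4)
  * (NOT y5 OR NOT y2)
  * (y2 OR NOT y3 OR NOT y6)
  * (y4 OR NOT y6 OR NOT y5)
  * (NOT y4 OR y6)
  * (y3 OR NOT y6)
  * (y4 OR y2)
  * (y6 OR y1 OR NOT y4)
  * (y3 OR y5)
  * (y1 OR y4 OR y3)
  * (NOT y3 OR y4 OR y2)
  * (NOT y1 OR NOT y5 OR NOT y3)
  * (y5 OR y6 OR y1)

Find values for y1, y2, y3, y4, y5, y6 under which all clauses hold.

y1=True, y2=True, y3=True, y4=False, y5=False, y6=False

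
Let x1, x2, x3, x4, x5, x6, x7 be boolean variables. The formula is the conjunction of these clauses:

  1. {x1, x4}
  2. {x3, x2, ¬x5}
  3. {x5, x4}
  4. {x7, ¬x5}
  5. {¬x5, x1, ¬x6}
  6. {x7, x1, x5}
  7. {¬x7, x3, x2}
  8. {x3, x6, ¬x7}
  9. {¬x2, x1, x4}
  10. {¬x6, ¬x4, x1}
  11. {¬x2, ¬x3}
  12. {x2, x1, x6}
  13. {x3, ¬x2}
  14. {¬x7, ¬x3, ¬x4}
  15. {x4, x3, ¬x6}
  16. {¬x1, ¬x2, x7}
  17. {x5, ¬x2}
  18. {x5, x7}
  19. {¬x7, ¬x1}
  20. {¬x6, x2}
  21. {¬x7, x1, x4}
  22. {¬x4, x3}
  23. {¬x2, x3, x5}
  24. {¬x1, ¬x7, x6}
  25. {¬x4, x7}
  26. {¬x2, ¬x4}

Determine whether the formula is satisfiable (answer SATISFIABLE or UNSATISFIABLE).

UNSATISFIABLE

x2 = True:
  propagation gives x3=False; an empty clause results — contradiction.
x2 = False:
  propagation gives x6=False, x1=True, x7=False, x5=False; an empty clause results — contradiction.
Every branch closes, so no satisfying assignment exists.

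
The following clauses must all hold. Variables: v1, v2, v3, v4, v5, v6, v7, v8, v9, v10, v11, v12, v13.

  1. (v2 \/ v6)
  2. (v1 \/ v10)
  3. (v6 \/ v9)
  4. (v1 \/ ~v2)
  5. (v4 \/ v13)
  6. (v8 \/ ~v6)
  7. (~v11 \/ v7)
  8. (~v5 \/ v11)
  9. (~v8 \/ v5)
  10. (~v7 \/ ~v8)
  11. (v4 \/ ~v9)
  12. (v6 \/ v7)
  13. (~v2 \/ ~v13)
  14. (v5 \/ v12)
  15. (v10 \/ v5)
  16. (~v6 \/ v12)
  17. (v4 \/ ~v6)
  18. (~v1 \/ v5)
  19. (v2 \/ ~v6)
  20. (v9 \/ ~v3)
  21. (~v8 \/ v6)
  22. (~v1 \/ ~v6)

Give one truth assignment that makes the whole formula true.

v1 = True  v2 = True  v3 = False  v4 = True  v5 = True  v6 = False  v7 = True  v8 = False  v9 = True  v10 = False  v11 = True  v12 = True  v13 = False

Check each clause:
  1. (v6 \/ v2) — v2 is true.
  2. (v10 \/ v1) — v1 is true.
  3. (v6 \/ v9) — v9 is true.
  4. (v1 \/ ~v2) — v1 is true.
  5. (v13 \/ v4) — v4 is true.
  6. (~v6 \/ v8) — ~v6 is true.
  7. (~v11 \/ v7) — v7 is true.
  8. (v11 \/ ~v5) — v11 is true.
  9. (v5 \/ ~v8) — ~v8 is true.
  10. (~v8 \/ ~v7) — ~v8 is true.
  11. (v4 \/ ~v9) — v4 is true.
  12. (v6 \/ v7) — v7 is true.
  13. (~v2 \/ ~v13) — ~v13 is true.
  14. (v5 \/ v12) — v12 is true.
  15. (v5 \/ v10) — v5 is true.
  16. (~v6 \/ v12) — ~v6 is true.
  17. (v4 \/ ~v6) — ~v6 is true.
  18. (v5 \/ ~v1) — v5 is true.
  19. (v2 \/ ~v6) — v2 is true.
  20. (~v3 \/ v9) — v9 is true.
  21. (v6 \/ ~v8) — ~v8 is true.
  22. (~v1 \/ ~v6) — ~v6 is true.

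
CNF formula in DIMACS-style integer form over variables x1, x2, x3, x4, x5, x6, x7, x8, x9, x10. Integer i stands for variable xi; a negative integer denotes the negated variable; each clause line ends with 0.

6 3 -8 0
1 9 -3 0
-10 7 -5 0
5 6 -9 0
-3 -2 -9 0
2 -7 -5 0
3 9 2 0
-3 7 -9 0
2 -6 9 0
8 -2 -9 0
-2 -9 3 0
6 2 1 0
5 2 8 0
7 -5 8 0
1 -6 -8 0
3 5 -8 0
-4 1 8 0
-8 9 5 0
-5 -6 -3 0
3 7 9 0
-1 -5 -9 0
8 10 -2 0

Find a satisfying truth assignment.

x1 = F, x2 = T, x3 = F, x4 = F, x5 = F, x6 = F, x7 = T, x8 = F, x9 = F, x10 = T

Check each clause:
  1. (¬x8 ∨ x6 ∨ x3) — ¬x8 is true.
  2. (x1 ∨ x9 ∨ ¬x3) — ¬x3 is true.
  3. (¬x5 ∨ x7 ∨ ¬x10) — ¬x5 is true.
  4. (¬x9 ∨ x6 ∨ x5) — ¬x9 is true.
  5. (¬x2 ∨ ¬x3 ∨ ¬x9) — ¬x3 is true.
  6. (¬x5 ∨ x2 ∨ ¬x7) — x2 is true.
  7. (x2 ∨ x3 ∨ x9) — x2 is true.
  8. (¬x3 ∨ ¬x9 ∨ x7) — x7 is true.
  9. (¬x6 ∨ x9 ∨ x2) — ¬x6 is true.
  10. (x8 ∨ ¬x2 ∨ ¬x9) — ¬x9 is true.
  11. (¬x2 ∨ x3 ∨ ¬x9) — ¬x9 is true.
  12. (x2 ∨ x1 ∨ x6) — x2 is true.
  13. (x5 ∨ x8 ∨ x2) — x2 is true.
  14. (¬x5 ∨ x7 ∨ x8) — ¬x5 is true.
  15. (¬x8 ∨ ¬x6 ∨ x1) — ¬x8 is true.
  16. (¬x8 ∨ x3 ∨ x5) — ¬x8 is true.
  17. (x8 ∨ x1 ∨ ¬x4) — ¬x4 is true.
  18. (x9 ∨ x5 ∨ ¬x8) — ¬x8 is true.
  19. (¬x5 ∨ ¬x3 ∨ ¬x6) — ¬x6 is true.
  20. (x7 ∨ x3 ∨ x9) — x7 is true.
  21. (¬x5 ∨ ¬x9 ∨ ¬x1) — ¬x5 is true.
  22. (x10 ∨ ¬x2 ∨ x8) — x10 is true.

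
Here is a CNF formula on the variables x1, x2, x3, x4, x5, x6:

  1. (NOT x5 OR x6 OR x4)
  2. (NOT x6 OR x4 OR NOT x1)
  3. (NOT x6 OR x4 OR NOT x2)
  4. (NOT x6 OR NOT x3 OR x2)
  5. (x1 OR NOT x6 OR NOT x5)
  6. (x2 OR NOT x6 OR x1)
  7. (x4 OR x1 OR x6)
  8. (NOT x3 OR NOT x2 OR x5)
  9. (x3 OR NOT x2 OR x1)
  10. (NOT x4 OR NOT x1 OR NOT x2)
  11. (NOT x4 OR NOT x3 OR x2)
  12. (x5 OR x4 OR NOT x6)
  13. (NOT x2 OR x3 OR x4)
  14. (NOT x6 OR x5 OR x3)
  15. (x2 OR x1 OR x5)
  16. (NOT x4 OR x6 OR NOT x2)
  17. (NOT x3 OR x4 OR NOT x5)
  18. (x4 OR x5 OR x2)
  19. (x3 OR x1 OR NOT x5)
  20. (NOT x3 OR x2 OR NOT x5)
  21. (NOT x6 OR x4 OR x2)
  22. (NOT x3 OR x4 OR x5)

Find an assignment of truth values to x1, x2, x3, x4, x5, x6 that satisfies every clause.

x1=True, x2=False, x3=False, x4=True, x5=True, x6=True

Branch on x1: take x1 = True.
Try x2 = False.
Branch on x3: take x3 = False.
The remaining clauses are satisfied by x4 = True, x5 = True, x6 = True.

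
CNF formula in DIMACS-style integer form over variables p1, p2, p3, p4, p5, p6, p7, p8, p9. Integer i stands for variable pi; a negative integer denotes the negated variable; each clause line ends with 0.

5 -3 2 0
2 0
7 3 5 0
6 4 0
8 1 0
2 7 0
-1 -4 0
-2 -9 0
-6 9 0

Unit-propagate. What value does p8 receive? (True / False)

Unit clause (p2) sets p2 = True.
(~p9 | ~p2) with p2 = True leaves only ~p9, so p9 = False.
In (~p6 | p9), p9 is now false; ~p6 must hold, so p6 = False.
(p4 | p6) with p6 = False leaves only p4, so p4 = True.
From (~p1 | ~p4) and p4 = True: p1 = False.
(p1 | p8): since p1 = False, the clause reduces to (p8). p8 = True.

True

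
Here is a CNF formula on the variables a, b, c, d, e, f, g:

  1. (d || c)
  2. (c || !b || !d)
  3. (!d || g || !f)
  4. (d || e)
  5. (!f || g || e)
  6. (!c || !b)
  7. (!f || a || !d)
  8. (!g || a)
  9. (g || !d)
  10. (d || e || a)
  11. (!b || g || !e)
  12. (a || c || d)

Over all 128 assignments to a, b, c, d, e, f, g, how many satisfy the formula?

14

Split on d, then g.
  d=1, g=1: forces a=1; b=0; c, e, f free → 2^3 = 8.
  d=1, g=0: a clause becomes empty — 0.
  d=0, g=1: remaining (a,b,c,e,f) ∈ {(1,0,1,1,0); (1,0,1,1,1)} — 2.
  d=0, g=0: remaining (a,b,c,e,f) ∈ {(0,0,1,1,0); (0,0,1,1,1); (1,0,1,1,0); (1,0,1,1,1)} — 4.
Total: 8 + 0 + 2 + 4 = 14.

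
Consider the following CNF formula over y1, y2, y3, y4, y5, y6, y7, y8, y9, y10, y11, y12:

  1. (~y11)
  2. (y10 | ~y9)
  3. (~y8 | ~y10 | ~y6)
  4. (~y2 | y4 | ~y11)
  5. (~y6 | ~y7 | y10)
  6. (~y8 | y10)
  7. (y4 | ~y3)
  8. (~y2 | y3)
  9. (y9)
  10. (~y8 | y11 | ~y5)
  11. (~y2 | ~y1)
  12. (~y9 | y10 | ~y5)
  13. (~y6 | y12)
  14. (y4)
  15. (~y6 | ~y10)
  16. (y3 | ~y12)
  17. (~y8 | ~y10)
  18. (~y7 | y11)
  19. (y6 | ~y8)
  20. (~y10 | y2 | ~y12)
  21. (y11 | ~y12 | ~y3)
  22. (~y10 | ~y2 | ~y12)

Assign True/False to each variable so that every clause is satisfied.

y1 = F  y2 = T  y3 = T  y4 = T  y5 = T  y6 = F  y7 = F  y8 = F  y9 = T  y10 = T  y11 = F  y12 = F

The clause (~y11) is unit: y11 must be False.
The clause (y9) is unit: y9 must be True.
The clause (y10) is unit: y10 must be True.
The clause (y4) is unit: y4 must be True.
(~y6) is a unit clause, so y6 = False.
Unit propagation: (~y8) forces y8 = False.
Unit propagation: (~y7) forces y7 = False.
Pure literal: y1 appears only negated; assign y1 = False.
y12 occurs only negated in the remaining clauses — set y12 = False.
Branch on y2: take y2 = True.
  then y3 is forced to True.
y5 is now unconstrained; take y5 = True.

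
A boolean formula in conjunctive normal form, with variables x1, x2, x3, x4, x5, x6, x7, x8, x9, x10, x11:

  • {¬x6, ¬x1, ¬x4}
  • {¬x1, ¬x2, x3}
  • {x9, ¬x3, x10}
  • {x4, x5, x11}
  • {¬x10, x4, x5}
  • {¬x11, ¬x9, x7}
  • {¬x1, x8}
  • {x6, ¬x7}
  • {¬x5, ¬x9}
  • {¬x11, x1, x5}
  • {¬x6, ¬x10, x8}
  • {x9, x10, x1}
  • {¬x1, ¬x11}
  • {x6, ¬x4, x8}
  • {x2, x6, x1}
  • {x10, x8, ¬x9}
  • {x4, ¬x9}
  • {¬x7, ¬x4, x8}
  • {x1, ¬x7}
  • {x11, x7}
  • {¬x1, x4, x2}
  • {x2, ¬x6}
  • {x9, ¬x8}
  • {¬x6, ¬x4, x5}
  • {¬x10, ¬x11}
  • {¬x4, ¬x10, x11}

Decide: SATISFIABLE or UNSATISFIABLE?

UNSATISFIABLE

x1 = True:
  propagation gives x8=True, x11=False, x7=True, x6=True; an empty clause results — contradiction.
x1 = False:
  propagation gives x7=False, x11=True, x9=False, x5=True; an empty clause results — contradiction.
Every branch closes, so no satisfying assignment exists.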